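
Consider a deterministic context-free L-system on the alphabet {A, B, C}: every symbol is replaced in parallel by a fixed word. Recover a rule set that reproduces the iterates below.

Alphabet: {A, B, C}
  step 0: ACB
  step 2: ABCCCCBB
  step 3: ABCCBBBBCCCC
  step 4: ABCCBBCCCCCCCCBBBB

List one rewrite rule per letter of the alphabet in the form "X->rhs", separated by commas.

  step 3 ⇒ step 4: ABCCBBBBCCCC ⇒ AB·CC·B·B·CC·CC·CC·CC·B·B·B·B
    A ↦ AB
    B ↦ CC
    C ↦ B

A->AB, B->CC, C->B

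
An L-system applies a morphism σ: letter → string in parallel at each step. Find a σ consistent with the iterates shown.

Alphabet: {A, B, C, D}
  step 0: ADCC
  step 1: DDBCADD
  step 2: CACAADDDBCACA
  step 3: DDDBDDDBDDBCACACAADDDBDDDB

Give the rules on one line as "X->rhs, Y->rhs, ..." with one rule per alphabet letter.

  step 2 ⇒ step 3: CACAADDDBCACA ⇒ D·DDB·D·DDB·DDB·CA·CA·CA·A·D·DDB·D·DDB
    A ↦ DDB
    B ↦ A
    C ↦ D
    D ↦ CA

A->DDB, B->A, C->D, D->CA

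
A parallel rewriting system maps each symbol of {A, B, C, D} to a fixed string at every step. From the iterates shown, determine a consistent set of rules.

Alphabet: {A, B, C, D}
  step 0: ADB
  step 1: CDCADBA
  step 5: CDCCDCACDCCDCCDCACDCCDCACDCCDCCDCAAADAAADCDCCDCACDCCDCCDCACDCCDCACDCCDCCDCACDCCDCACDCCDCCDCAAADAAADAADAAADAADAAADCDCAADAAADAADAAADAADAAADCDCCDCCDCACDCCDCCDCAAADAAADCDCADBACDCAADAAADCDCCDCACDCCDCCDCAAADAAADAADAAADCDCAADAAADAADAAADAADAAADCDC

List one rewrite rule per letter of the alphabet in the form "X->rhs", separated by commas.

A->CDC, B->DBA, C->AAD, D->A

  step 0 ⇒ step 1: ADB ⇒ CDC·A·DBA
    A ↦ CDC
    B ↦ DBA
    D ↦ A
    C ↦ AAD  (constrained at step 1)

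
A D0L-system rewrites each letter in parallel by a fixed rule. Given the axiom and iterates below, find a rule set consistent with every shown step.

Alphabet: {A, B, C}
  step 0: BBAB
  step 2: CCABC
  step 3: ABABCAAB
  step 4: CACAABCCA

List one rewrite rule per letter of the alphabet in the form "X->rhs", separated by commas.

  step 3 ⇒ step 4: ABABCAAB ⇒ C·A·C·A·AB·C·C·A
    A ↦ C
    B ↦ A
    C ↦ AB

A->C, B->A, C->AB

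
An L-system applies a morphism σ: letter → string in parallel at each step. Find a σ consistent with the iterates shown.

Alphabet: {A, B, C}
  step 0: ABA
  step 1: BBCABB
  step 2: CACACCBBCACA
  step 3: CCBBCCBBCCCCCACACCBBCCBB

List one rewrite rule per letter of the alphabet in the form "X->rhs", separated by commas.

A->BB, B->CA, C->CC

  step 2 ⇒ step 3: CACACCBBCACA ⇒ CC·BB·CC·BB·CC·CC·CA·CA·CC·BB·CC·BB
    A ↦ BB
    B ↦ CA
    C ↦ CC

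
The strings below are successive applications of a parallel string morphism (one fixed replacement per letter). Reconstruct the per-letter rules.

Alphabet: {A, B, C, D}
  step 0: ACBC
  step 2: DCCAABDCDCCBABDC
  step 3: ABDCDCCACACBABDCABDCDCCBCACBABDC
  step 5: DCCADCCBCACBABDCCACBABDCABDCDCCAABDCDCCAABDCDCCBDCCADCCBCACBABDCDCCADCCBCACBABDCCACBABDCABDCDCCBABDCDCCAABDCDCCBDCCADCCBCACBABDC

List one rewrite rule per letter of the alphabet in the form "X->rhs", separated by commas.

A->CA, B->CB, C->DC, D->AB

  step 2 ⇒ step 3: DCCAABDCDCCBABDC ⇒ AB·DC·DC·CA·CA·CB·AB·DC·AB·DC·DC·CB·CA·CB·AB·DC
    A ↦ CA
    B ↦ CB
    C ↦ DC
    D ↦ AB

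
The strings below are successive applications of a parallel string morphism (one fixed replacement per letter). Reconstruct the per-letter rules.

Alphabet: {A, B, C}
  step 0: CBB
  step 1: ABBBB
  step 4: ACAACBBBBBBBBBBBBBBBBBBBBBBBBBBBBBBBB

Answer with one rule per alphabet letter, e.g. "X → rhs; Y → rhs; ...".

  step 0 ⇒ step 1: CBB ⇒ A·BB·BB
    B ↦ BB
    C ↦ A
    A ↦ AC  (constrained at step 1)

A->AC, B->BB, C->A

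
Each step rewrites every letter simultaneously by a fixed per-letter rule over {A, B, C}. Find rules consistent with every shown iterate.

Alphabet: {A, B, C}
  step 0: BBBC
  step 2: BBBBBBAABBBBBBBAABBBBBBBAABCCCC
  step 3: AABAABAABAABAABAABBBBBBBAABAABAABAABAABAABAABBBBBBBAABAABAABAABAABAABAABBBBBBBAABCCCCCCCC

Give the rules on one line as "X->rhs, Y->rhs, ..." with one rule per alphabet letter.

  step 2 ⇒ step 3: BBBBBBAABBBBBBBAABBBBBBBAABCCCC ⇒ AAB·AAB·AAB·AAB·AAB·AAB·BBB·BBB·AAB·AAB·AAB·AAB·AAB·AAB·AAB·BBB·BBB·AAB·AAB·AAB·AAB·AAB·AAB·AAB·BBB·BBB·AAB·CC·CC·CC·CC
    A ↦ BBB
    B ↦ AAB
    C ↦ CC

A->BBB, B->AAB, C->CC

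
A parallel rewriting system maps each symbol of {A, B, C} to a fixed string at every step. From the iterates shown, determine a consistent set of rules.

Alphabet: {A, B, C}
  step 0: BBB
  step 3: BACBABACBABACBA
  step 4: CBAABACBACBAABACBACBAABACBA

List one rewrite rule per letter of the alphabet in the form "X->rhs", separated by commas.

A->BA, B->C, C->ABA

  step 3 ⇒ step 4: BACBABACBABACBA ⇒ C·BA·ABA·C·BA·C·BA·ABA·C·BA·C·BA·ABA·C·BA
    A ↦ BA
    B ↦ C
    C ↦ ABA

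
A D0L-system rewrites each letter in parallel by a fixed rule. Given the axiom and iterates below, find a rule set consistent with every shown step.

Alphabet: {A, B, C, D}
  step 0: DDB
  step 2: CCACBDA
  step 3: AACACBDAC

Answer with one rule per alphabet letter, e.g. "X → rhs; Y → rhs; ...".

A->C, B->CBD, C->A, D->A

  step 2 ⇒ step 3: CCACBDA ⇒ A·A·C·A·CBD·A·C
    A ↦ C
    B ↦ CBD
    C ↦ A
    D ↦ A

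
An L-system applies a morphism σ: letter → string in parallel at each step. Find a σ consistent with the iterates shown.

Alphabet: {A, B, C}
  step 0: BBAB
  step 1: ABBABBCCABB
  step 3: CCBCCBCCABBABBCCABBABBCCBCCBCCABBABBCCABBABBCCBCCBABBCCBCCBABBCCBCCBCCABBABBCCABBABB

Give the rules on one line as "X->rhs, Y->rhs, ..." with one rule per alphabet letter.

  step 0 ⇒ step 1: BBAB ⇒ ABB·ABB·CC·ABB
    A ↦ CC
    B ↦ ABB
    C ↦ CCB  (constrained at step 1)

A->CC, B->ABB, C->CCB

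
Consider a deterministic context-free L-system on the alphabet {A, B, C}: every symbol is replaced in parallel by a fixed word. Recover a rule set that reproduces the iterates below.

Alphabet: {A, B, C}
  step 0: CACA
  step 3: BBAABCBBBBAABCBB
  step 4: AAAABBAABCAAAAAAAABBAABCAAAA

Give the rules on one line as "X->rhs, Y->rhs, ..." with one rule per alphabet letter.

  step 3 ⇒ step 4: BBAABCBBBBAABCBB ⇒ AA·AA·B·B·AA·BC·AA·AA·AA·AA·B·B·AA·BC·AA·AA
    A ↦ B
    B ↦ AA
    C ↦ BC

A->B, B->AA, C->BC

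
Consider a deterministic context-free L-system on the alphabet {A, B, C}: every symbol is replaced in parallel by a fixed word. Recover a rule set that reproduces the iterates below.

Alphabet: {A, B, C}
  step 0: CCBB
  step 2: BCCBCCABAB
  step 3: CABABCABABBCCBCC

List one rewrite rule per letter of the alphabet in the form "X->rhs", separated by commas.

A->BC, B->C, C->AB

  step 2 ⇒ step 3: BCCBCCABAB ⇒ C·AB·AB·C·AB·AB·BC·C·BC·C
    A ↦ BC
    B ↦ C
    C ↦ AB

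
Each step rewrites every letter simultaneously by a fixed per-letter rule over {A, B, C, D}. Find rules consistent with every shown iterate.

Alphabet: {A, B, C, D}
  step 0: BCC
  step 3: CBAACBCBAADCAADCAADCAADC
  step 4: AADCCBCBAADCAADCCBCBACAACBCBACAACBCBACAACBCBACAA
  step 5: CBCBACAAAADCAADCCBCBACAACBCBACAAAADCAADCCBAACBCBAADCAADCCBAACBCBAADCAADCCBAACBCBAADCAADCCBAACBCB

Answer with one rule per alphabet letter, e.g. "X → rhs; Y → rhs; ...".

A->CB, B->DC, C->AA, D->AC

  step 4 ⇒ step 5: AADCCBCBAADCAADCCBCBACAACBCBACAACBCBACAACBCBACAA ⇒ CB·CB·AC·AA·AA·DC·AA·DC·CB·CB·AC·AA·CB·CB·AC·AA·AA·DC·AA·DC·CB·AA·CB·CB·AA·DC·AA·DC·CB·AA·CB·CB·AA·DC·AA·DC·CB·AA·CB·CB·AA·DC·AA·DC·CB·AA·CB·CB
    A ↦ CB
    B ↦ DC
    C ↦ AA
    D ↦ AC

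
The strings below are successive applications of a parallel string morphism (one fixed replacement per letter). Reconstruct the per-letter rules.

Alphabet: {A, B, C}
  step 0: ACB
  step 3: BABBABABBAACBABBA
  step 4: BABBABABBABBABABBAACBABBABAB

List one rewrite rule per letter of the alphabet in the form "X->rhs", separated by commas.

A->B, B->BA, C->AAC

  step 3 ⇒ step 4: BABBABABBAACBABBA ⇒ BA·B·BA·BA·B·BA·B·BA·BA·B·B·AAC·BA·B·BA·BA·B
    A ↦ B
    B ↦ BA
    C ↦ AAC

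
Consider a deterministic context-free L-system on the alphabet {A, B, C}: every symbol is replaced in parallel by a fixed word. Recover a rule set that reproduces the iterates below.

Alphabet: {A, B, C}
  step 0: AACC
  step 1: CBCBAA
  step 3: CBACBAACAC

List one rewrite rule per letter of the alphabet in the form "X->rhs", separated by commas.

  step 0 ⇒ step 1: AACC ⇒ CB·CB·A·A
    A ↦ CB
    C ↦ A
    B ↦ C  (constrained at step 1)

A->CB, B->C, C->A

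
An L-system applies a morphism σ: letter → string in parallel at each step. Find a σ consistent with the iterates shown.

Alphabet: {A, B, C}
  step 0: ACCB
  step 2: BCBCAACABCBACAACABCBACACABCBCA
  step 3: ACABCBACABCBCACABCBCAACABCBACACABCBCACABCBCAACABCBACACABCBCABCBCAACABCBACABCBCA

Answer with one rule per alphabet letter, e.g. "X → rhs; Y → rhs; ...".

A->CA, B->ACA, C->BCB

  step 2 ⇒ step 3: BCBCAACABCBACAACABCBACACABCBCA ⇒ ACA·BCB·ACA·BCB·CA·CA·BCB·CA·ACA·BCB·ACA·CA·BCB·CA·CA·BCB·CA·ACA·BCB·ACA·CA·BCB·CA·BCB·CA·ACA·BCB·ACA·BCB·CA
    A ↦ CA
    B ↦ ACA
    C ↦ BCB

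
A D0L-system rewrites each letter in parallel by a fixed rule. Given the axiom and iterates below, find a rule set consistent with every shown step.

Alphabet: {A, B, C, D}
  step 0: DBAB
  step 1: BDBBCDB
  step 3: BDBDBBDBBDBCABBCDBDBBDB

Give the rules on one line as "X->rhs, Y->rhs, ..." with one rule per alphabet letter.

A->BC, B->DB, C->CAB, D->B

  step 0 ⇒ step 1: DBAB ⇒ B·DB·BC·DB
    A ↦ BC
    B ↦ DB
    D ↦ B
    C ↦ CAB  (constrained at step 1)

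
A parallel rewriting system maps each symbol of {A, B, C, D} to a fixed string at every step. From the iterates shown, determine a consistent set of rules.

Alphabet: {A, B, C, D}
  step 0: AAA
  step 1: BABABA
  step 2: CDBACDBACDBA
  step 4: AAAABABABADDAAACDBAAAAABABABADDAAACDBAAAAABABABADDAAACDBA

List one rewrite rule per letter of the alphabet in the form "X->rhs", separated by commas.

  step 1 ⇒ step 2: BABABA ⇒ CD·BA·CD·BA·CD·BA
    A ↦ BA
    B ↦ CD
    C ↦ DDA  (constrained at step 2)
    D ↦ AA  (constrained at step 2)

A->BA, B->CD, C->DDA, D->AA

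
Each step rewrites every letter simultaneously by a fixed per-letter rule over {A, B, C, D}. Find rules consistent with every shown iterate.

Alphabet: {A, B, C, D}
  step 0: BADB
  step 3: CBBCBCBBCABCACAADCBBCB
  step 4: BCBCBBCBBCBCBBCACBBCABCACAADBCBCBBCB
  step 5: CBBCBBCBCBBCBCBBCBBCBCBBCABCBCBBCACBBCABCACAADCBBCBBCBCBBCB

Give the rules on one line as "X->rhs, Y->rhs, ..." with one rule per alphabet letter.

  step 4 ⇒ step 5: BCBCBBCBBCBCBBCACBBCABCACAADBCBCBBCB ⇒ CB·B·CB·B·CB·CB·B·CB·CB·B·CB·B·CB·CB·B·CA·B·CB·CB·B·CA·CB·B·CA·B·CA·CA·AD·CB·B·CB·B·CB·CB·B·CB
    A ↦ CA
    B ↦ CB
    C ↦ B
    D ↦ AD

A->CA, B->CB, C->B, D->AD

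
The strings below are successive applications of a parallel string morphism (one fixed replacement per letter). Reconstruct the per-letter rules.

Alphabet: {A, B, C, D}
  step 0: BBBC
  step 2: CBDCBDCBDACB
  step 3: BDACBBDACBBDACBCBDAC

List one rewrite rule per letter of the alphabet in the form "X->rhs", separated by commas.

  step 2 ⇒ step 3: CBDCBDCBDACB ⇒ BD·AC·B·BD·AC·B·BD·AC·B·C·BD·AC
    A ↦ C
    B ↦ AC
    C ↦ BD
    D ↦ B

A->C, B->AC, C->BD, D->B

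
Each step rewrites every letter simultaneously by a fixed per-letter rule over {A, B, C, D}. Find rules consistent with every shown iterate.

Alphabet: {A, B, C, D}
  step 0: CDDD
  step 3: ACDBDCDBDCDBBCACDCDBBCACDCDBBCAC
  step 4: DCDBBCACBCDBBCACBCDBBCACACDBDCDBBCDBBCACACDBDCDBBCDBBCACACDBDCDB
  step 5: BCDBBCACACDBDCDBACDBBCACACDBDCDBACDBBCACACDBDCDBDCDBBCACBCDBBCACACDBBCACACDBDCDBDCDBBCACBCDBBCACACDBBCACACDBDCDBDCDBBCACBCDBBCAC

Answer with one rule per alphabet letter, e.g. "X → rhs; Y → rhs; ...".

A->DC, B->AC, C->DB, D->BC

  step 4 ⇒ step 5: DCDBBCACBCDBBCACBCDBBCACACDBDCDBBCDBBCACACDBDCDBBCDBBCACACDBDCDB ⇒ BC·DB·BC·AC·AC·DB·DC·DB·AC·DB·BC·AC·AC·DB·DC·DB·AC·DB·BC·AC·AC·DB·DC·DB·DC·DB·BC·AC·BC·DB·BC·AC·AC·DB·BC·AC·AC·DB·DC·DB·DC·DB·BC·AC·BC·DB·BC·AC·AC·DB·BC·AC·AC·DB·DC·DB·DC·DB·BC·AC·BC·DB·BC·AC
    A ↦ DC
    B ↦ AC
    C ↦ DB
    D ↦ BC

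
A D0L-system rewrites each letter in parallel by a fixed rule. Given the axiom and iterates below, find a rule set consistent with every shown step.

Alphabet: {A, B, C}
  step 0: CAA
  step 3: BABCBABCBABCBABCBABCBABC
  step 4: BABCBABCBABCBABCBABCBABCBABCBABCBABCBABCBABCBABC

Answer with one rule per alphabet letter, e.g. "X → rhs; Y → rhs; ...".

  step 3 ⇒ step 4: BABCBABCBABCBABCBABCBABC ⇒ BA·BC·BA·BC·BA·BC·BA·BC·BA·BC·BA·BC·BA·BC·BA·BC·BA·BC·BA·BC·BA·BC·BA·BC
    A ↦ BC
    B ↦ BA
    C ↦ BC

A->BC, B->BA, C->BC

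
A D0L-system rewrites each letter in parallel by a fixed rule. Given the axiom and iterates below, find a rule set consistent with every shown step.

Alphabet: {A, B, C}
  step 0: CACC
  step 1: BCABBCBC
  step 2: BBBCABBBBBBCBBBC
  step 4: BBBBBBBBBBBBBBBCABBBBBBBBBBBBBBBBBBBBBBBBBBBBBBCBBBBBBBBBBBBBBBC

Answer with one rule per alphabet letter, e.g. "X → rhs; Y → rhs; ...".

A->AB, B->BB, C->BC

  step 1 ⇒ step 2: BCABBCBC ⇒ BB·BC·AB·BB·BB·BC·BB·BC
    A ↦ AB
    B ↦ BB
    C ↦ BC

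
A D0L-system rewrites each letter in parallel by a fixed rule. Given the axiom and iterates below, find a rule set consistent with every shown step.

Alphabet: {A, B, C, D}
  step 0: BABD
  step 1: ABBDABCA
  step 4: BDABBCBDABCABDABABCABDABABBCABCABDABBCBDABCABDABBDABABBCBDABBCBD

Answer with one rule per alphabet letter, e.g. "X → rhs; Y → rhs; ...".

A->BD, B->AB, C->BC, D->CA

  step 0 ⇒ step 1: BABD ⇒ AB·BD·AB·CA
    A ↦ BD
    B ↦ AB
    D ↦ CA
    C ↦ BC  (constrained at step 1)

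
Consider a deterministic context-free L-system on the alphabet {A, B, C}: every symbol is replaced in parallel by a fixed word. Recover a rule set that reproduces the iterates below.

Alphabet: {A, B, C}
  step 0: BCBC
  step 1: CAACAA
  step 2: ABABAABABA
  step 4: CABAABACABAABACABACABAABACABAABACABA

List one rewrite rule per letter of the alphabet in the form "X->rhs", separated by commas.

A->BA, B->CA, C->A

  step 1 ⇒ step 2: CAACAA ⇒ A·BA·BA·A·BA·BA
    A ↦ BA
    C ↦ A
  step 0 ⇒ step 1: BCBC ⇒ CA·A·CA·A
    B ↦ CA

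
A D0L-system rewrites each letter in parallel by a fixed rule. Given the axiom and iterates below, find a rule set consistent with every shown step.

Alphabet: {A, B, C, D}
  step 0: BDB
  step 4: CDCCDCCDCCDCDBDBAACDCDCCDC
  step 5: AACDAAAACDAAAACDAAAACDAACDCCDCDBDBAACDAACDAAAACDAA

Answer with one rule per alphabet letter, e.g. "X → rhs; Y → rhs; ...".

A->DB, B->C, C->AA, D->CD

  step 4 ⇒ step 5: CDCCDCCDCCDCDBDBAACDCDCCDC ⇒ AA·CD·AA·AA·CD·AA·AA·CD·AA·AA·CD·AA·CD·C·CD·C·DB·DB·AA·CD·AA·CD·AA·AA·CD·AA
    A ↦ DB
    B ↦ C
    C ↦ AA
    D ↦ CD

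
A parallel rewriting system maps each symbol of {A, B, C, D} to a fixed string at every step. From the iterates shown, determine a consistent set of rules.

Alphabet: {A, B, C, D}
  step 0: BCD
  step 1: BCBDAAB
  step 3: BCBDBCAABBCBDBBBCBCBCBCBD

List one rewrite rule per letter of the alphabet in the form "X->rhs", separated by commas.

  step 0 ⇒ step 1: BCD ⇒ BC·BD·AAB
    B ↦ BC
    C ↦ BD
    D ↦ AAB
    A ↦ B  (constrained at step 1)

A->B, B->BC, C->BD, D->AAB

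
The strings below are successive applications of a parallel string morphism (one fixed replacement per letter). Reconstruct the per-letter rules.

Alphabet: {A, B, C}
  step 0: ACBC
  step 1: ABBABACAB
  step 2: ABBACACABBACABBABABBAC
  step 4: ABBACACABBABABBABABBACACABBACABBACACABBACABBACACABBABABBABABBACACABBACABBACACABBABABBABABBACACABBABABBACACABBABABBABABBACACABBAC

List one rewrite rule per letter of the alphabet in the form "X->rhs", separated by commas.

  step 1 ⇒ step 2: ABBABACAB ⇒ ABB·AC·AC·ABB·AC·ABB·AB·ABB·AC
    A ↦ ABB
    B ↦ AC
    C ↦ AB

A->ABB, B->AC, C->AB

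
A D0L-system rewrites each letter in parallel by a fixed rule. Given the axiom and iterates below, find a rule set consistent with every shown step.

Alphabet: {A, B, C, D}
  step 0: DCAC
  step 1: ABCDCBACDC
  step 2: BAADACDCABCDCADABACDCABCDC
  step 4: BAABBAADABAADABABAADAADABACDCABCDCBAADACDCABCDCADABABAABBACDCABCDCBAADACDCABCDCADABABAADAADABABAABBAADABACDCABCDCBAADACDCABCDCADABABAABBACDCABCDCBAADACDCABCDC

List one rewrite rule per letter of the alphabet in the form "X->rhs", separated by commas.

  step 1 ⇒ step 2: ABCDCBACDC ⇒ BA·ADA·CDC·AB·CDC·ADA·BA·CDC·AB·CDC
    A ↦ BA
    B ↦ ADA
    C ↦ CDC
    D ↦ AB

A->BA, B->ADA, C->CDC, D->AB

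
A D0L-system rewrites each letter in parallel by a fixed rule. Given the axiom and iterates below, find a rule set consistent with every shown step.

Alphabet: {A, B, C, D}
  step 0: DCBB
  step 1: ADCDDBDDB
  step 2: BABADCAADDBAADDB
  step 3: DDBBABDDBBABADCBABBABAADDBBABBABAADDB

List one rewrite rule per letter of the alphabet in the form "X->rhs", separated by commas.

  step 2 ⇒ step 3: BABADCAADDBAADDB ⇒ DDB·BAB·DDB·BAB·A·DC·BAB·BAB·A·A·DDB·BAB·BAB·A·A·DDB
    A ↦ BAB
    B ↦ DDB
    C ↦ DC
    D ↦ A

A->BAB, B->DDB, C->DC, D->A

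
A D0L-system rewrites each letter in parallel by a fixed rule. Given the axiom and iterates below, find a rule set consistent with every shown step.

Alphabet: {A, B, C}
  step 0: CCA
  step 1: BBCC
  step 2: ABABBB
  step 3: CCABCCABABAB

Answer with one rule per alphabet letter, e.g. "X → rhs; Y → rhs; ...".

  step 2 ⇒ step 3: ABABBB ⇒ CC·AB·CC·AB·AB·AB
    A ↦ CC
    B ↦ AB
  step 0 ⇒ step 1: CCA ⇒ B·B·CC
    C ↦ B

A->CC, B->AB, C->B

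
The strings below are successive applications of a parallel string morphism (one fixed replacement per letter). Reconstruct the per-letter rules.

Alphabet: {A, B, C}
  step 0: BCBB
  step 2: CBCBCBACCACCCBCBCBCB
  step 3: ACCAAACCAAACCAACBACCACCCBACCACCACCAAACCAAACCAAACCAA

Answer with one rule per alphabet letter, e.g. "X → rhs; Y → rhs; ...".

  step 2 ⇒ step 3: CBCBCBACCACCCBCBCBCB ⇒ ACC·AA·ACC·AA·ACC·AA·CB·ACC·ACC·CB·ACC·ACC·ACC·AA·ACC·AA·ACC·AA·ACC·AA
    A ↦ CB
    B ↦ AA
    C ↦ ACC

A->CB, B->AA, C->ACC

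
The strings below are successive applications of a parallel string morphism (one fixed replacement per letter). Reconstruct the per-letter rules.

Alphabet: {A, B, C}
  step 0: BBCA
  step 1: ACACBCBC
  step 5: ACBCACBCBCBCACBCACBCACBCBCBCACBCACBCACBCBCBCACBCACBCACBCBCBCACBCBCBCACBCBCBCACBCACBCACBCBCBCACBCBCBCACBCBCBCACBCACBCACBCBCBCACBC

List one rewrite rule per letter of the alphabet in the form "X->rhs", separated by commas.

  step 0 ⇒ step 1: BBCA ⇒ AC·AC·BC·BC
    A ↦ BC
    B ↦ AC
    C ↦ BC

A->BC, B->AC, C->BC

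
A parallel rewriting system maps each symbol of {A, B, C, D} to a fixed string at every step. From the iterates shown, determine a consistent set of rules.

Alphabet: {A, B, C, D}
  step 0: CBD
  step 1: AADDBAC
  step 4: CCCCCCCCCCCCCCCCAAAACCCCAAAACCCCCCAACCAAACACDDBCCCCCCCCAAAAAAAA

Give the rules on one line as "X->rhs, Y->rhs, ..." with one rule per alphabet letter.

  step 0 ⇒ step 1: CBD ⇒ AA·DDB·AC
    B ↦ DDB
    C ↦ AA
    D ↦ AC
    A ↦ CC  (constrained at step 1)

A->CC, B->DDB, C->AA, D->AC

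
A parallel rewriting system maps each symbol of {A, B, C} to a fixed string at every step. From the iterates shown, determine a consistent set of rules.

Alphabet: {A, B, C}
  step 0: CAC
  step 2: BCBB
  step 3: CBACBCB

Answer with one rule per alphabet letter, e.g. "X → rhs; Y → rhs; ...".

  step 2 ⇒ step 3: BCBB ⇒ CB·A·CB·CB
    B ↦ CB
    C ↦ A
    A ↦ B  (constrained at step 0)

A->B, B->CB, C->A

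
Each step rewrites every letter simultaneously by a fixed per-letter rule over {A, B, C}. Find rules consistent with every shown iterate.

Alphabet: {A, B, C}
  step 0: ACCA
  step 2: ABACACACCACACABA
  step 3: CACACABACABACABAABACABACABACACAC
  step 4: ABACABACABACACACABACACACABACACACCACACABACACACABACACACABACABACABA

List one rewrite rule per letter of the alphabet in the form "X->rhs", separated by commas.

  step 3 ⇒ step 4: CACACABACABACABAABACABACABACACAC ⇒ ABA·C·ABA·C·ABA·C·ACA·C·ABA·C·ACA·C·ABA·C·ACA·C·C·ACA·C·ABA·C·ACA·C·ABA·C·ACA·C·ABA·C·ABA·C·ABA
    A ↦ C
    B ↦ ACA
    C ↦ ABA

A->C, B->ACA, C->ABA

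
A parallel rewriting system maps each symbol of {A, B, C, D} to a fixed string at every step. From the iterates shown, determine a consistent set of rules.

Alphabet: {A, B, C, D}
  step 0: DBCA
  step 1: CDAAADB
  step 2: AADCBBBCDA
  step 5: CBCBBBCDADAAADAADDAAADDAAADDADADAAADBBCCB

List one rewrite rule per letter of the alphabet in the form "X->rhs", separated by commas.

  step 1 ⇒ step 2: CDAAADB ⇒ AAD·C·B·B·B·C·DA
    A ↦ B
    B ↦ DA
    C ↦ AAD
    D ↦ C

A->B, B->DA, C->AAD, D->C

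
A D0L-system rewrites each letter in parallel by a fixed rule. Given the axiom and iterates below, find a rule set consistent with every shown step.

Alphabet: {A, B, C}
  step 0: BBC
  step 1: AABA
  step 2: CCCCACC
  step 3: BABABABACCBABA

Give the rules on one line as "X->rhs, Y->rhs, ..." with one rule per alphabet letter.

  step 2 ⇒ step 3: CCCCACC ⇒ BA·BA·BA·BA·CC·BA·BA
    A ↦ CC
    C ↦ BA
  step 0 ⇒ step 1: BBC ⇒ A·A·BA
    B ↦ A

A->CC, B->A, C->BA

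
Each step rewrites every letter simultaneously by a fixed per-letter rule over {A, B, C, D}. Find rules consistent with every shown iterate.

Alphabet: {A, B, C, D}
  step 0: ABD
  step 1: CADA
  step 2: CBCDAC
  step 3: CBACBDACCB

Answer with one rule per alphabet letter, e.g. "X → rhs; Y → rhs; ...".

  step 2 ⇒ step 3: CBCDAC ⇒ CB·A·CB·DA·C·CB
    A ↦ C
    B ↦ A
    C ↦ CB
    D ↦ DA

A->C, B->A, C->CB, D->DA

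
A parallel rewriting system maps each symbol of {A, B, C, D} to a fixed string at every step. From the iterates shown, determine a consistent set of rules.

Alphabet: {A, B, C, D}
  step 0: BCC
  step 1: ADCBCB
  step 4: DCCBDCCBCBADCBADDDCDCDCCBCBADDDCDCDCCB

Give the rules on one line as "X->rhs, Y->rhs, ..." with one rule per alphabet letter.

A->D, B->AD, C->CB, D->DC

  step 0 ⇒ step 1: BCC ⇒ AD·CB·CB
    B ↦ AD
    C ↦ CB
    A ↦ D  (constrained at step 1)
    D ↦ DC  (constrained at step 1)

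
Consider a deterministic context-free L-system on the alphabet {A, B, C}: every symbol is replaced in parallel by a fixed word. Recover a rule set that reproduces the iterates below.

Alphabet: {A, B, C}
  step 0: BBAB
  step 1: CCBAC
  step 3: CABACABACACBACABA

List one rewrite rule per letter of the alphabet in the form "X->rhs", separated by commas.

  step 0 ⇒ step 1: BBAB ⇒ C·C·BA·C
    A ↦ BA
    B ↦ C
    C ↦ CA  (constrained at step 1)

A->BA, B->C, C->CA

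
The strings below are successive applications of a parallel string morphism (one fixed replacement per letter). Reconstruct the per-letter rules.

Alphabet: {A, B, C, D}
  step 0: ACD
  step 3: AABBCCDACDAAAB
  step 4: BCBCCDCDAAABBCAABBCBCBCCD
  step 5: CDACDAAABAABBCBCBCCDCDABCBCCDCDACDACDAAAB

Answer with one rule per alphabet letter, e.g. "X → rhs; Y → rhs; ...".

  step 4 ⇒ step 5: BCBCCDCDAAABBCAABBCBCBCCD ⇒ CD·A·CD·A·A·AB·A·AB·BC·BC·BC·CD·CD·A·BC·BC·CD·CD·A·CD·A·CD·A·A·AB
    A ↦ BC
    B ↦ CD
    C ↦ A
    D ↦ AB

A->BC, B->CD, C->A, D->AB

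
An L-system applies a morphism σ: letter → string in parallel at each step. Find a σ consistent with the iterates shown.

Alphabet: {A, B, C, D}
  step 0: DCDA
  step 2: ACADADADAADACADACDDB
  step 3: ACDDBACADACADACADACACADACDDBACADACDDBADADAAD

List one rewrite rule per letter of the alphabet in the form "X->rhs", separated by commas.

  step 2 ⇒ step 3: ACADADADAADACADACDDB ⇒ AC·DDB·AC·AD·AC·AD·AC·AD·AC·AC·AD·AC·DDB·AC·AD·AC·DDB·AD·AD·AAD
    A ↦ AC
    B ↦ AAD
    C ↦ DDB
    D ↦ AD

A->AC, B->AAD, C->DDB, D->AD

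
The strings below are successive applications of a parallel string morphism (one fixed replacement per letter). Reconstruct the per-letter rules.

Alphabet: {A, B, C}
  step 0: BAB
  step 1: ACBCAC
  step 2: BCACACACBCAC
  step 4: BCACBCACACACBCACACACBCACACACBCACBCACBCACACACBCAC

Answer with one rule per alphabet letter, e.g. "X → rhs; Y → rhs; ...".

A->BC, B->AC, C->AC

  step 1 ⇒ step 2: ACBCAC ⇒ BC·AC·AC·AC·BC·AC
    A ↦ BC
    B ↦ AC
    C ↦ AC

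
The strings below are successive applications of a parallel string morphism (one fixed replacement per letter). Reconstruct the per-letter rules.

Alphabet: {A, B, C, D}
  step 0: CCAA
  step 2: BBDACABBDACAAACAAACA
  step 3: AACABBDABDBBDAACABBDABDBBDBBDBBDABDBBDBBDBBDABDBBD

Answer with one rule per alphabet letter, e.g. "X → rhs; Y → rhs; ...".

  step 2 ⇒ step 3: BBDACABBDACAAACAAACA ⇒ A·A·CA·BBD·ABD·BBD·A·A·CA·BBD·ABD·BBD·BBD·BBD·ABD·BBD·BBD·BBD·ABD·BBD
    A ↦ BBD
    B ↦ A
    C ↦ ABD
    D ↦ CA

A->BBD, B->A, C->ABD, D->CA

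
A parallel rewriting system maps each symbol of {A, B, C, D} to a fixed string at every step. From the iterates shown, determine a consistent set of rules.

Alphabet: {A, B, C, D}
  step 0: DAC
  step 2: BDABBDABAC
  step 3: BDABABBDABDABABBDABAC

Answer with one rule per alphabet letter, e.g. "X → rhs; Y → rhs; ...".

  step 2 ⇒ step 3: BDABBDABAC ⇒ BDA·BA·B·BDA·BDA·BA·B·BDA·B·AC
    A ↦ B
    B ↦ BDA
    C ↦ AC
    D ↦ BA

A->B, B->BDA, C->AC, D->BA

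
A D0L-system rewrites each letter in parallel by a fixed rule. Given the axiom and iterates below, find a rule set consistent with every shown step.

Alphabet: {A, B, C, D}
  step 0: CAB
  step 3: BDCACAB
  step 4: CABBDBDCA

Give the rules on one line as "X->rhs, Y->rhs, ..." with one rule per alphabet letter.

  step 3 ⇒ step 4: BDCACAB ⇒ CA·B·B·D·B·D·CA
    A ↦ D
    B ↦ CA
    C ↦ B
    D ↦ B

A->D, B->CA, C->B, D->B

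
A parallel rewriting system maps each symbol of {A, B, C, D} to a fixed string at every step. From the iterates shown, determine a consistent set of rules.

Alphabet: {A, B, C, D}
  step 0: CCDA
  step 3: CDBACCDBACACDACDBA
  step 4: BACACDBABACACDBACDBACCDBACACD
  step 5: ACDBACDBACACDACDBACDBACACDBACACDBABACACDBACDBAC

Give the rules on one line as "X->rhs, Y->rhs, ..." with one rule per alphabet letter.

A->CD, B->A, C->BA, D->C

  step 4 ⇒ step 5: BACACDBABACACDBACDBACCDBACACD ⇒ A·CD·BA·CD·BA·C·A·CD·A·CD·BA·CD·BA·C·A·CD·BA·C·A·CD·BA·BA·C·A·CD·BA·CD·BA·C
    A ↦ CD
    B ↦ A
    C ↦ BA
    D ↦ C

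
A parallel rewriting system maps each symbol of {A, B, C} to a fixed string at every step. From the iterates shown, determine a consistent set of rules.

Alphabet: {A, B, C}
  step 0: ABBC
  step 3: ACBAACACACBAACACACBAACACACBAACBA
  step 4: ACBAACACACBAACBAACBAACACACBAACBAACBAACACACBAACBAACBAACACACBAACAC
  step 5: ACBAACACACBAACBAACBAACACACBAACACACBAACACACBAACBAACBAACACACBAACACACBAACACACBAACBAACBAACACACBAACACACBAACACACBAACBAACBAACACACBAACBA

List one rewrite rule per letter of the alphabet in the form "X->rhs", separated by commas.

  step 4 ⇒ step 5: ACBAACACACBAACBAACBAACACACBAACBAACBAACACACBAACBAACBAACACACBAACAC ⇒ AC·BA·AC·AC·AC·BA·AC·BA·AC·BA·AC·AC·AC·BA·AC·AC·AC·BA·AC·AC·AC·BA·AC·BA·AC·BA·AC·AC·AC·BA·AC·AC·AC·BA·AC·AC·AC·BA·AC·BA·AC·BA·AC·AC·AC·BA·AC·AC·AC·BA·AC·AC·AC·BA·AC·BA·AC·BA·AC·AC·AC·BA·AC·BA
    A ↦ AC
    B ↦ AC
    C ↦ BA

A->AC, B->AC, C->BA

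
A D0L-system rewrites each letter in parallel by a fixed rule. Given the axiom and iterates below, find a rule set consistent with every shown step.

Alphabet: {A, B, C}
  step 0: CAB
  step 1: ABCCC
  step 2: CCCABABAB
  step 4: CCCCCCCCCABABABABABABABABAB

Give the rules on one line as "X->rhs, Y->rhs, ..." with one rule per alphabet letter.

A->C, B->CC, C->AB

  step 1 ⇒ step 2: ABCCC ⇒ C·CC·AB·AB·AB
    A ↦ C
    B ↦ CC
    C ↦ AB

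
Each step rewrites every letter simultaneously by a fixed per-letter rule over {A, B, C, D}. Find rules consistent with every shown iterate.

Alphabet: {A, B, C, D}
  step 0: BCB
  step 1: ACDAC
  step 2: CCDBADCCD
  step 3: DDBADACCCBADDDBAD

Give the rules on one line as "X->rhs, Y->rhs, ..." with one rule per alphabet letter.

  step 2 ⇒ step 3: CCDBADCCD ⇒ D·D·BAD·AC·CC·BAD·D·D·BAD
    A ↦ CC
    B ↦ AC
    C ↦ D
    D ↦ BAD

A->CC, B->AC, C->D, D->BAD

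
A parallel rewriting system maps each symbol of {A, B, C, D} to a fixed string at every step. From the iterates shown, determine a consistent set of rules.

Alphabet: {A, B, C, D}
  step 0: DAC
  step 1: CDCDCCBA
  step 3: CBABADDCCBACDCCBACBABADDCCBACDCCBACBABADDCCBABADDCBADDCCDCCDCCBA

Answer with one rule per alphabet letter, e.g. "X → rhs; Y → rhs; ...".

A->DC, B->BAD, C->CBA, D->CDC

  step 0 ⇒ step 1: DAC ⇒ CDC·DC·CBA
    A ↦ DC
    C ↦ CBA
    D ↦ CDC
    B ↦ BAD  (constrained at step 1)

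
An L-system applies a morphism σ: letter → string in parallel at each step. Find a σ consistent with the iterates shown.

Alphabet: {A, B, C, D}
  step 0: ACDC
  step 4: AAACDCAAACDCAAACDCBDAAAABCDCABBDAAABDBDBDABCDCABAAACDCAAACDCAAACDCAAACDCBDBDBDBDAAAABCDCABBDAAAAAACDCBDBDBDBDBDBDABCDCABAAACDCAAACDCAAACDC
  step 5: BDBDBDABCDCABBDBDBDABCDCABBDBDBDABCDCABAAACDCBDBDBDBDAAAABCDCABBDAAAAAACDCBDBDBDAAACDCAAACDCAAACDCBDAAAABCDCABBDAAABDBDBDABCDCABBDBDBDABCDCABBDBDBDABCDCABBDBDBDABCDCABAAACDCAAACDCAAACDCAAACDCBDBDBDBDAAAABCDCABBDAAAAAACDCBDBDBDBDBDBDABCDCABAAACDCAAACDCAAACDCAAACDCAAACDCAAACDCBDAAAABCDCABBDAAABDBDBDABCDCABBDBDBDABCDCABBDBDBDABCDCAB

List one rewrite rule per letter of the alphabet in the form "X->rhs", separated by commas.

  step 4 ⇒ step 5: AAACDCAAACDCAAACDCBDAAAABCDCABBDAAABDBDBDABCDCABAAACDCAAACDCAAACDCAAACDCBDBDBDBDAAAABCDCABBDAAAAAACDCBDBDBDBDBDBDABCDCABAAACDCAAACDCAAACDC ⇒ BD·BD·BD·AB·CDC·AB·BD·BD·BD·AB·CDC·AB·BD·BD·BD·AB·CDC·AB·AAA·CDC·BD·BD·BD·BD·AAA·AB·CDC·AB·BD·AAA·AAA·CDC·BD·BD·BD·AAA·CDC·AAA·CDC·AAA·CDC·BD·AAA·AB·CDC·AB·BD·AAA·BD·BD·BD·AB·CDC·AB·BD·BD·BD·AB·CDC·AB·BD·BD·BD·AB·CDC·AB·BD·BD·BD·AB·CDC·AB·AAA·CDC·AAA·CDC·AAA·CDC·AAA·CDC·BD·BD·BD·BD·AAA·AB·CDC·AB·BD·AAA·AAA·CDC·BD·BD·BD·BD·BD·BD·AB·CDC·AB·AAA·CDC·AAA·CDC·AAA·CDC·AAA·CDC·AAA·CDC·AAA·CDC·BD·AAA·AB·CDC·AB·BD·AAA·BD·BD·BD·AB·CDC·AB·BD·BD·BD·AB·CDC·AB·BD·BD·BD·AB·CDC·AB
    A ↦ BD
    B ↦ AAA
    C ↦ AB
    D ↦ CDC

A->BD, B->AAA, C->AB, D->CDC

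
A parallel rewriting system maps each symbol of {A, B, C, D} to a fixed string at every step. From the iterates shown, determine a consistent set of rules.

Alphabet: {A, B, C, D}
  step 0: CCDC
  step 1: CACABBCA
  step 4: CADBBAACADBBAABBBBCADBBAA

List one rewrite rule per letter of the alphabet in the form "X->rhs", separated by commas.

  step 0 ⇒ step 1: CCDC ⇒ CA·CA·BB·CA
    C ↦ CA
    D ↦ BB
    A ↦ D  (constrained at step 1)
    B ↦ A  (constrained at step 1)

A->D, B->A, C->CA, D->BB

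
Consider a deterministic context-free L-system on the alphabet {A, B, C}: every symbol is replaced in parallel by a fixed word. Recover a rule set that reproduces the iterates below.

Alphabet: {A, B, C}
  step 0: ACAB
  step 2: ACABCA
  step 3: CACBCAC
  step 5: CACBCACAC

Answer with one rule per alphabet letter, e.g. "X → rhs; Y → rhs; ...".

A->C, B->BC, C->A

  step 2 ⇒ step 3: ACABCA ⇒ C·A·C·BC·A·C
    A ↦ C
    B ↦ BC
    C ↦ A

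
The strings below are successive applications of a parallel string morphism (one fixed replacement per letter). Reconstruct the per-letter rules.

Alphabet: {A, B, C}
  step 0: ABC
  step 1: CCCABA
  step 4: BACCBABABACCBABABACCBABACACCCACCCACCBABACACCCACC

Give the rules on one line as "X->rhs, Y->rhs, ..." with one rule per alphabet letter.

A->CC, B->CA, C->BA

  step 0 ⇒ step 1: ABC ⇒ CC·CA·BA
    A ↦ CC
    B ↦ CA
    C ↦ BA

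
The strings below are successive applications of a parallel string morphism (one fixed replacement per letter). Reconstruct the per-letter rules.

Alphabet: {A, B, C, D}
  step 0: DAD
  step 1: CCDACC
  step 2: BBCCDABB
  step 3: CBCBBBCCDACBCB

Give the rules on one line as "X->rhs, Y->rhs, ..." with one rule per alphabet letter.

A->DA, B->CB, C->B, D->CC

  step 2 ⇒ step 3: BBCCDABB ⇒ CB·CB·B·B·CC·DA·CB·CB
    A ↦ DA
    B ↦ CB
    C ↦ B
    D ↦ CC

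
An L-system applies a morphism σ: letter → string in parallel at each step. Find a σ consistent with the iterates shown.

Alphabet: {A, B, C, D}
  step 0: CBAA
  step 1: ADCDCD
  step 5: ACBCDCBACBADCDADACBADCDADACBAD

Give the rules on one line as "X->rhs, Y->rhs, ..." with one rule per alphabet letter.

A->CD, B->D, C->A, D->CB

  step 0 ⇒ step 1: CBAA ⇒ A·D·CD·CD
    A ↦ CD
    B ↦ D
    C ↦ A
    D ↦ CB  (constrained at step 1)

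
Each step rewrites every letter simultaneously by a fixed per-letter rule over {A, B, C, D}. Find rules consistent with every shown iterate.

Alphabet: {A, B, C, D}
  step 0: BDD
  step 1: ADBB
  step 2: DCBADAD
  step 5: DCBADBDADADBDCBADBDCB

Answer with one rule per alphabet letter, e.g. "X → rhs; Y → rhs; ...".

A->DC, B->AD, C->D, D->B

  step 1 ⇒ step 2: ADBB ⇒ DC·B·AD·AD
    A ↦ DC
    B ↦ AD
    D ↦ B
    C ↦ D  (constrained at step 2)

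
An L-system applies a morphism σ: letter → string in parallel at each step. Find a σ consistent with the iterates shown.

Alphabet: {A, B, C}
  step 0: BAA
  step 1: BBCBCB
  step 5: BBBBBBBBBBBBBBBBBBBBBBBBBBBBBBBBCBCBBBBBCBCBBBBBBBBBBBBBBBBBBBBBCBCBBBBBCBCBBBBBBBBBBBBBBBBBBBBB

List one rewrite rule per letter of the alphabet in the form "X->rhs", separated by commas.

A->CB, B->BB, C->AA

  step 0 ⇒ step 1: BAA ⇒ BB·CB·CB
    A ↦ CB
    B ↦ BB
    C ↦ AA  (constrained at step 1)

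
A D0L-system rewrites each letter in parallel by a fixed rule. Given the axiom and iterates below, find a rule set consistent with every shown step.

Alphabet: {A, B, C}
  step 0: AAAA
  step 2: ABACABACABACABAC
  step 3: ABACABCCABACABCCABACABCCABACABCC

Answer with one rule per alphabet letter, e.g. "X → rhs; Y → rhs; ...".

  step 2 ⇒ step 3: ABACABACABACABAC ⇒ AB·AC·AB·CC·AB·AC·AB·CC·AB·AC·AB·CC·AB·AC·AB·CC
    A ↦ AB
    B ↦ AC
    C ↦ CC

A->AB, B->AC, C->CC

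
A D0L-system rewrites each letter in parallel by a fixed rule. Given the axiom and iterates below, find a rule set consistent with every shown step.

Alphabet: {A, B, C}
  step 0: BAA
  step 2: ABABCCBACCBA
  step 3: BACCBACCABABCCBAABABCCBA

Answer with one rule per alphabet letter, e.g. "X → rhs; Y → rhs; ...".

  step 2 ⇒ step 3: ABABCCBACCBA ⇒ BA·CC·BA·CC·AB·AB·CC·BA·AB·AB·CC·BA
    A ↦ BA
    B ↦ CC
    C ↦ AB

A->BA, B->CC, C->AB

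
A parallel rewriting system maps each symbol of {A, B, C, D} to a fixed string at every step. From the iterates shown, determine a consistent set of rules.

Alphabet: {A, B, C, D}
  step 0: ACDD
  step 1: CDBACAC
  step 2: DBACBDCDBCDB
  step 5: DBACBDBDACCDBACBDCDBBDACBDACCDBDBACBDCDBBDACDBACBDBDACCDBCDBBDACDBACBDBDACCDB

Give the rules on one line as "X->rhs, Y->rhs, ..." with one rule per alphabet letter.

  step 1 ⇒ step 2: CDBACAC ⇒ DB·AC·BD·C·DB·C·DB
    A ↦ C
    B ↦ BD
    C ↦ DB
    D ↦ AC

A->C, B->BD, C->DB, D->AC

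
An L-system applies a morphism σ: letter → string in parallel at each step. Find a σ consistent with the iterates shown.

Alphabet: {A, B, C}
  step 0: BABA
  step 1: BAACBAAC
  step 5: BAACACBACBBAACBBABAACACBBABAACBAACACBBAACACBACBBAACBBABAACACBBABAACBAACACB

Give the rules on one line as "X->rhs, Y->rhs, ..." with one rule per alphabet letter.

A->AC, B->BA, C->B

  step 0 ⇒ step 1: BABA ⇒ BA·AC·BA·AC
    A ↦ AC
    B ↦ BA
    C ↦ B  (constrained at step 1)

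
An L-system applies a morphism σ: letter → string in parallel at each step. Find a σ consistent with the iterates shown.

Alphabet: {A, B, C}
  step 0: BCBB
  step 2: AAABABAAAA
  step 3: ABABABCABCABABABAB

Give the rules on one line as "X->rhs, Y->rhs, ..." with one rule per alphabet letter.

  step 2 ⇒ step 3: AAABABAAAA ⇒ AB·AB·AB·C·AB·C·AB·AB·AB·AB
    A ↦ AB
    B ↦ C
    C ↦ AA  (constrained at step 0)

A->AB, B->C, C->AA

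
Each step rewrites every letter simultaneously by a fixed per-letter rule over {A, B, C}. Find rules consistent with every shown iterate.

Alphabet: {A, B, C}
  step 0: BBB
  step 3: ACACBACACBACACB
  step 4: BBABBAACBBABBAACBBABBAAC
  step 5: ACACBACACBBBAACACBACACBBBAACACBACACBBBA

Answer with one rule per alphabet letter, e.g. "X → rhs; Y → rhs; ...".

A->B, B->AC, C->BA

  step 4 ⇒ step 5: BBABBAACBBABBAACBBABBAAC ⇒ AC·AC·B·AC·AC·B·B·BA·AC·AC·B·AC·AC·B·B·BA·AC·AC·B·AC·AC·B·B·BA
    A ↦ B
    B ↦ AC
    C ↦ BA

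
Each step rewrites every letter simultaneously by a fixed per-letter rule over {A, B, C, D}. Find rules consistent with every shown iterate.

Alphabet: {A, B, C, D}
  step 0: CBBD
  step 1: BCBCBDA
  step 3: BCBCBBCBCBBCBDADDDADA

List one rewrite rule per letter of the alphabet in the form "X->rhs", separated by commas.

A->DD, B->CB, C->B, D->DA

  step 0 ⇒ step 1: CBBD ⇒ B·CB·CB·DA
    B ↦ CB
    C ↦ B
    D ↦ DA
    A ↦ DD  (constrained at step 1)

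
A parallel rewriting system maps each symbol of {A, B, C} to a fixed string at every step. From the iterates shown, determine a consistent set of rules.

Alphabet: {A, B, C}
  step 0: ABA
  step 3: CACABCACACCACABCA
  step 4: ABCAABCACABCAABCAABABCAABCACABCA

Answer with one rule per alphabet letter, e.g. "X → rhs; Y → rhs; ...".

  step 3 ⇒ step 4: CACABCACACCACABCA ⇒ AB·CA·AB·CA·C·AB·CA·AB·CA·AB·AB·CA·AB·CA·C·AB·CA
    A ↦ CA
    B ↦ C
    C ↦ AB

A->CA, B->C, C->AB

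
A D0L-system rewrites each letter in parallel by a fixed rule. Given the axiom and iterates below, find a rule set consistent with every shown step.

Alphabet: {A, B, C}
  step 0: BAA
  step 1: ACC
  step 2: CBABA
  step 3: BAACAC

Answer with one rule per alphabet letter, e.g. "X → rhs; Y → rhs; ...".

  step 2 ⇒ step 3: CBABA ⇒ BA·A·C·A·C
    A ↦ C
    B ↦ A
    C ↦ BA

A->C, B->A, C->BA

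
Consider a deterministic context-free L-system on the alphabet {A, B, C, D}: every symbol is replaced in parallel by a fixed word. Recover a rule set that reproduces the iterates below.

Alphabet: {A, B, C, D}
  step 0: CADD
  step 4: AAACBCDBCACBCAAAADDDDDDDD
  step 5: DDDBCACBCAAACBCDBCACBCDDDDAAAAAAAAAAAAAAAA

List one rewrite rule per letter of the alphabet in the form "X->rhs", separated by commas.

A->D, B->AC, C->BC, D->AA

  step 4 ⇒ step 5: AAACBCDBCACBCAAAADDDDDDDD ⇒ D·D·D·BC·AC·BC·AA·AC·BC·D·BC·AC·BC·D·D·D·D·AA·AA·AA·AA·AA·AA·AA·AA
    A ↦ D
    B ↦ AC
    C ↦ BC
    D ↦ AA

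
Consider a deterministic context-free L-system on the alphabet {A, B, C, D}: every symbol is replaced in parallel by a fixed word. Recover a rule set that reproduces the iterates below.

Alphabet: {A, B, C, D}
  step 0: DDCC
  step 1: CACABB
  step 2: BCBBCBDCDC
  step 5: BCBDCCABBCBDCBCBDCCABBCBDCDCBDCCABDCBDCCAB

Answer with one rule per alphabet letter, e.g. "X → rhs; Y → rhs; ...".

A->CB, B->DC, C->B, D->CA

  step 1 ⇒ step 2: CACABB ⇒ B·CB·B·CB·DC·DC
    A ↦ CB
    B ↦ DC
    C ↦ B
  step 0 ⇒ step 1: DDCC ⇒ CA·CA·B·B
    D ↦ CA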